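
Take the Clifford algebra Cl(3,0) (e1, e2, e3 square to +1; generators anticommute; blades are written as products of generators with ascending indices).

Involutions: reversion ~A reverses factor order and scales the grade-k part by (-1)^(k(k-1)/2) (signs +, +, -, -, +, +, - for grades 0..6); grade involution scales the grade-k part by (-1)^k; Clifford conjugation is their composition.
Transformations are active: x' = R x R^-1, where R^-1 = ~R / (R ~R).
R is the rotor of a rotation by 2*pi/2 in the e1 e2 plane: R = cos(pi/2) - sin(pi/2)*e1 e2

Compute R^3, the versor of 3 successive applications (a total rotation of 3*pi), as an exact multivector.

Because a rotor carries half the rotation angle, composing 3 copies of this e1 e2-plane rotor multiplies the phase: 3*(pi/2) = 3*pi/2, hence R^3 = cos(3*pi/2) - sin(3*pi/2)*e1 e2.
cos(3*pi/2) = 0 and sin(3*pi/2) = -1, so R^3 = e1 e2. The net rotation is 1*pi (after discarding 1 full turn, each of which contributes a factor -1 to the rotor); the rotor keeps the half-angle phase exactly.
Answer: e1 e2


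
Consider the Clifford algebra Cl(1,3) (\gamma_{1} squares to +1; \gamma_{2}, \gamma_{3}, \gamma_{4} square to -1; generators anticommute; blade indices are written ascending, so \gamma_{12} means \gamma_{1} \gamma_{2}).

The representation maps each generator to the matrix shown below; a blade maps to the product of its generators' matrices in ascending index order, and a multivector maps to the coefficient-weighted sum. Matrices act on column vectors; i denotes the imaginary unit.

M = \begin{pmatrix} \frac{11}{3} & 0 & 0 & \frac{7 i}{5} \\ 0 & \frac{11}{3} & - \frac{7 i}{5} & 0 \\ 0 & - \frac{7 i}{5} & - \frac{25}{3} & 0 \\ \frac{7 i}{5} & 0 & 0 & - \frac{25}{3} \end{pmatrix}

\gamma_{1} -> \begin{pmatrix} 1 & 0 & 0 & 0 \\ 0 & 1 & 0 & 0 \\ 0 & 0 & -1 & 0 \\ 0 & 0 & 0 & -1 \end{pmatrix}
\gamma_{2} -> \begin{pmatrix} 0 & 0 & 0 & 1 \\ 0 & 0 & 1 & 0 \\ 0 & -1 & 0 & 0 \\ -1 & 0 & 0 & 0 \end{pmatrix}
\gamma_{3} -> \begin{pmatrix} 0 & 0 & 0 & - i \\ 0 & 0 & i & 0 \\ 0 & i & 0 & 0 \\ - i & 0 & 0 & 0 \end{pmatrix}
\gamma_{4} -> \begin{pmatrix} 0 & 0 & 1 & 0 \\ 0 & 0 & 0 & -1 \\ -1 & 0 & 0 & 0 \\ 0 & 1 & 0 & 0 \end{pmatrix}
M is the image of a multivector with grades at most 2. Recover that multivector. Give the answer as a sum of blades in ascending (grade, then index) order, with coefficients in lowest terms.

Method: the blade images are trace-orthogonal — tr(rho(e_A) rho(e_B)^-1) = 4 if A = B and 0 otherwise — and rho(e_A)^-1 = (e_A)^2 * rho(e_A) with (e_A)^2 = +1 or -1, so the coefficient of e_A in the preimage is (e_A)^2 * tr(M rho(e_A))/4.
Nonzero projections over blades of grade <= 2: 1: (1)^2 = +1, tr(M 1) = - \frac{28}{3}, coefficient -\frac{7}{3}; \gamma_{1}: (\gamma_{1})^2 = +1, tr(M rho(\gamma_{1})) = 24, coefficient 6; \gamma_{3}: (\gamma_{3})^2 = -1, tr(M rho(\gamma_{3})) = \frac{28}{5}, coefficient -\frac{7}{5}. Every other blade of grade <= 2 projects to 0.
Answer: -\frac{7}{3} + 6 \gamma_{1} - \frac{7}{5} \gamma_{3}


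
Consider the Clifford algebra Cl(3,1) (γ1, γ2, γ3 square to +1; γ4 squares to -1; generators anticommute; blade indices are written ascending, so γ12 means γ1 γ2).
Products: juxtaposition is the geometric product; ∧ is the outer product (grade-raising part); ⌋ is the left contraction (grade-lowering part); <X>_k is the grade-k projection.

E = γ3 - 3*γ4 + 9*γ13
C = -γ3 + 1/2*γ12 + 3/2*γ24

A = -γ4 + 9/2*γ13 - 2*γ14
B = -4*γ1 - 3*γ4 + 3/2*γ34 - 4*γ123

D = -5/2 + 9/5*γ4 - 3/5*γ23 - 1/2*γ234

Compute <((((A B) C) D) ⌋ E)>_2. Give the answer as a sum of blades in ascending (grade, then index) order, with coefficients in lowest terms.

step 1: -3 - 6*γ1 - 18*γ2 + 33/2*γ3 - 8*γ4 - 3*γ13 + 11/4*γ14 - 27/2*γ134 - 8*γ234 - 4*γ1234
step 2: -33/2 + 12*γ1 - 15*γ2 + 15*γ3 - 27*γ4 + 21/8*γ12 + 12*γ13 - 27/2*γ14 + 33/2*γ23 - 89/8*γ24 - 6*γ34 + 57/2*γ123 - 17*γ124 + 27/4*γ134 - 63/2*γ234 + 9/2*γ1234
step 3: 231/2 + 183/20*γ1 + 2781/40*γ2 - 1861/80*γ3 + 543/20*γ4 + 2229/80*γ12 - 2089/40*γ13 + 723/10*γ14 + 237/20*γ23 + 377/80*γ24 + 2247/40*γ34 - 933/10*γ123 + 2291/40*γ124 + 1089/80*γ134 + 1329/10*γ234 + 843/20*γ1234
step 4: 42257/80 + 16749/80*γ1 + 3957/20*γ3 - 693/2*γ4 + 2079/2*γ13
step 5: 2079/2*γ13
Answer: 2079/2*γ13


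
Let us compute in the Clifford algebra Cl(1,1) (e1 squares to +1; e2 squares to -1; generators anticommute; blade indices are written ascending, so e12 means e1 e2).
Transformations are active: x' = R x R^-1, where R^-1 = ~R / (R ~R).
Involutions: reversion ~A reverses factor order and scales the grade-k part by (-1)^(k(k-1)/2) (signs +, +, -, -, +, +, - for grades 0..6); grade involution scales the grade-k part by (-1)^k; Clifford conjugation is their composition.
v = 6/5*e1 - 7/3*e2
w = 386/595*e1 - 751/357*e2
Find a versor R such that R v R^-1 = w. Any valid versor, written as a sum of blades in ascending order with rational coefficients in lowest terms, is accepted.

Reasoning: v^2 = w^2 = -901/225 since conjugation preserves the quadratic form; R = v + w = 220/119*e1 - 528/119*e2 is then valid when invertible, keeping its own part and reversing (v - w)/2.
Answer: 220/119*e1 - 528/119*e2


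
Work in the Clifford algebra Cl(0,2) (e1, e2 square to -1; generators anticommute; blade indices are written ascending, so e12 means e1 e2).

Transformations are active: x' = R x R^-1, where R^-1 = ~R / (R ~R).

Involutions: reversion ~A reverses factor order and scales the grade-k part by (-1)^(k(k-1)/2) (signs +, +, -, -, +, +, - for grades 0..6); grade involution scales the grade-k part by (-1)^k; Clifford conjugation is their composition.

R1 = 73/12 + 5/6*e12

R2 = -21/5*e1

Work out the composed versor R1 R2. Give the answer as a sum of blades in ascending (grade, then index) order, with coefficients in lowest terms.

Distribute over the terms of R2 (each basis-blade product reordered to ascending indices, repeated generators contracted through their squares):
R1 (-21/5*e1) = -511/20*e1 - 7/2*e2
Answer: -511/20*e1 - 7/2*e2


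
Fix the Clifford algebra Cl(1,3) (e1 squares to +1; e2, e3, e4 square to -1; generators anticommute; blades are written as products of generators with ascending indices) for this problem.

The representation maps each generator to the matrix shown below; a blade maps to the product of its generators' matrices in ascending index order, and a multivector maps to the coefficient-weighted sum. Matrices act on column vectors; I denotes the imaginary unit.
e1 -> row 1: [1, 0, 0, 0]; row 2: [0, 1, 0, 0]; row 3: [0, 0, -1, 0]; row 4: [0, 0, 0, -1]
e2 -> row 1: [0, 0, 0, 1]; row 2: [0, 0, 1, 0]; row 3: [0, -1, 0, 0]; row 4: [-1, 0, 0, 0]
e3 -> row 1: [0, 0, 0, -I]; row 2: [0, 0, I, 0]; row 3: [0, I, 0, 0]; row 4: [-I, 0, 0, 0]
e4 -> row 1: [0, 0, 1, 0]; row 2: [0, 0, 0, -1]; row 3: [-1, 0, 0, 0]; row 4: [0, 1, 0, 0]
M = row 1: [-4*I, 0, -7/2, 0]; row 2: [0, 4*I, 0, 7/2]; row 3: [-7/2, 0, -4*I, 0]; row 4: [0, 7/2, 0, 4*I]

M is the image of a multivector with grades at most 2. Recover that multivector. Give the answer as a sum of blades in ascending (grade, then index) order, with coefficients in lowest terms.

Method: the blade images are trace-orthogonal — tr(rho(e_A) rho(e_B)^-1) = 4 if A = B and 0 otherwise — and rho(e_A)^-1 = (e_A)^2 * rho(e_A) with (e_A)^2 = +1 or -1, so the coefficient of e_A in the preimage is (e_A)^2 * tr(M rho(e_A))/4.
Nonzero projections over blades of grade <= 2: e1 e4: (e1 e4)^2 = +1, tr(M rho(e1 e4)) = -14, coefficient -7/2; e2 e3: (e2 e3)^2 = -1, tr(M rho(e2 e3)) = -16, coefficient 4. Every other blade of grade <= 2 projects to 0.
Answer: -7/2*e1 e4 + 4*e2 e3


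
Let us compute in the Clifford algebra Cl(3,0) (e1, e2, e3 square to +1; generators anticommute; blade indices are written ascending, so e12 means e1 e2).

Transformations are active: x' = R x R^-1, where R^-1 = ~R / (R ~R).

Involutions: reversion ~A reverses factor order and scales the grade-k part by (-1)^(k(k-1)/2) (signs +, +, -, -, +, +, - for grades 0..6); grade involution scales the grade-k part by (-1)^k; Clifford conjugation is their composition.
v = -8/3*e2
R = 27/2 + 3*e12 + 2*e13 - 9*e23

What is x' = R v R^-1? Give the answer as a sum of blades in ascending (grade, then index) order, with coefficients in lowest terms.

~R = 27/2 - 3*e12 - 2*e13 + 9*e23, and R ~R = 1105/4, so R^-1 = ~R / (1105/4).
R v = -8*e1 - 36*e2 - 24*e3 + 16/3*e123
Answer: -96/85*e1 - 616/663*e2 - 2464/1105*e3


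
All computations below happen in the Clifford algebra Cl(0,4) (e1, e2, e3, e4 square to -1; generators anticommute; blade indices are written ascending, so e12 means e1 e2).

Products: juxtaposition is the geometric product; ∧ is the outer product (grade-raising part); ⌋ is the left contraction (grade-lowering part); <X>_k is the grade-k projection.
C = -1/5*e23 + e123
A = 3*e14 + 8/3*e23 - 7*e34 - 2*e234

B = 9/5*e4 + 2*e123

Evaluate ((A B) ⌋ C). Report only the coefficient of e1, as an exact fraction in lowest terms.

step 1: -161/15*e1 + 63/5*e3 - 4*e14 + 18/5*e23 - 14*e124 + 54/5*e234
step 2: 18/25 - 18/5*e1 - 63/25*e2 - 63/5*e12 + 161/15*e23
Answer: -18/5


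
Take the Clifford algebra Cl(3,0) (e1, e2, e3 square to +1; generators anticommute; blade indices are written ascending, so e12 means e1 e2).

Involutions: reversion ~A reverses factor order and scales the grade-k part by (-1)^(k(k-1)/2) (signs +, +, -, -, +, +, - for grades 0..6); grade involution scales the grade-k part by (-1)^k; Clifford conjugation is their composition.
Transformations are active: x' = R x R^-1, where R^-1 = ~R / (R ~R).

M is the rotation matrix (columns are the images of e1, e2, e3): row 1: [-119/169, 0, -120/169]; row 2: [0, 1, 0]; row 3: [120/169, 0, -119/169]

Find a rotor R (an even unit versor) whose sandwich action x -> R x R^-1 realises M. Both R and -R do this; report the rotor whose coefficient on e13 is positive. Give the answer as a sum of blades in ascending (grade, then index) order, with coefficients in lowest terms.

Method: write R = a + b12*e12 + b13*e13 + b23*e23 with a^2 + b12^2 + b13^2 + b23^2 = 1 (so R^-1 = ~R). Expanding the columns R e_j ~R gives tr M = 4a^2 - 1 and, from the antisymmetric part, M21 - M12 = -4a*b12, M13 - M31 = 4a*b13, M32 - M23 = -4a*b23.
Here tr M = -69/169, so a^2 = (1 + tr M)/4 = 25/169 and a = ±5/13. Taking a = 5/13: M21 - M12 = 0, M13 - M31 = -240/169, M32 - M23 = 0, giving b12 = 0, b13 = -12/13, b23 = 0, i.e. R = 5/13 - 12/13*e13.
Its e13 coefficient is negative, so report the other preimage -R.
Answer: -5/13 + 12/13*e13. Sheet selection: the two-to-one cover makes ±R indistinguishable at the matrix level (trace -69/169), so uniqueness comes from the required sign on e13.


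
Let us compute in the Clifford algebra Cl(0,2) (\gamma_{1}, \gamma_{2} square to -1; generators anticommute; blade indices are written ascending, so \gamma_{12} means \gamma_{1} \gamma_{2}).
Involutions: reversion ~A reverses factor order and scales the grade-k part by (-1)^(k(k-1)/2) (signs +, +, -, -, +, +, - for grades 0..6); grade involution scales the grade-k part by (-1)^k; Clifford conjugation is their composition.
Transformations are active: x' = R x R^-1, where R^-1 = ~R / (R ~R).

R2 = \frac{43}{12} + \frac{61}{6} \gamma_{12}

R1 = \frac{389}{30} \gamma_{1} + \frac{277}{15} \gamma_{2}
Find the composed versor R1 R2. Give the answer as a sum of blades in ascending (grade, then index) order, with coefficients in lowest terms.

Distribute over the terms of R1 (each basis-blade product reordered to ascending indices, repeated generators contracted through their squares):
(\frac{389}{30} \gamma_{1}) R2 = \frac{16727}{360} \gamma_{1} - \frac{23729}{180} \gamma_{2}
(\frac{277}{15} \gamma_{2}) R2 = \frac{16897}{90} \gamma_{1} + \frac{11911}{180} \gamma_{2}
Summing the partial products and collecting blades:
Answer: \frac{5621}{24} \gamma_{1} - \frac{5909}{90} \gamma_{2}


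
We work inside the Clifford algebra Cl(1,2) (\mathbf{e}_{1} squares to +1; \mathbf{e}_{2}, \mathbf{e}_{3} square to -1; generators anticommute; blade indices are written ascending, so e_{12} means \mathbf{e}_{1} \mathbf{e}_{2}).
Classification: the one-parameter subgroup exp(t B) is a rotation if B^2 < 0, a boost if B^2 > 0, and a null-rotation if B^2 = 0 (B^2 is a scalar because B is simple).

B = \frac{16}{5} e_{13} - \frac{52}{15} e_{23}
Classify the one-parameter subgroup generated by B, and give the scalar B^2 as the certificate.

B^2 term by term: the squares give (\frac{16}{5})^2*(e_{13})^2 + (-\frac{52}{15})^2*(e_{23})^2 = \frac{256}{25}*(+1) + \frac{2704}{225}*(-1) = -\frac{16}{9} (each basis 2-blade squares to minus the product of its generators' squares); cross terms between blades sharing an index anticommute and cancel. So B^2 = -\frac{16}{9}.
Answer: rotation, certificate B^2 = -\frac{16}{9}. Because -\frac{16}{9} is invariant under every versor sandwich, the classification follows from its sign alone.


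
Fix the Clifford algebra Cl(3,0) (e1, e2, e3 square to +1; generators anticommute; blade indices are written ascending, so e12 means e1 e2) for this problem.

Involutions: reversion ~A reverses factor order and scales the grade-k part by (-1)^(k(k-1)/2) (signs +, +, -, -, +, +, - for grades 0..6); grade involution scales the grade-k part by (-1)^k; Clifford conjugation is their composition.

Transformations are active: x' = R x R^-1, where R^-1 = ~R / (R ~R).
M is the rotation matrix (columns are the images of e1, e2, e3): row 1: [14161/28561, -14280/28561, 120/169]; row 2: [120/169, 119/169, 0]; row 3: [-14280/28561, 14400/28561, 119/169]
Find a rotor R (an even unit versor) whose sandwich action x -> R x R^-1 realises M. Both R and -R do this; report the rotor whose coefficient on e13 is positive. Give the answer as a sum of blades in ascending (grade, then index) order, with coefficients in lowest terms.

Method: write R = a + b12*e12 + b13*e13 + b23*e23 with a^2 + b12^2 + b13^2 + b23^2 = 1 (so R^-1 = ~R). Expanding the columns R e_j ~R gives tr M = 4a^2 - 1 and, from the antisymmetric part, M21 - M12 = -4a*b12, M13 - M31 = 4a*b13, M32 - M23 = -4a*b23.
Here tr M = 54383/28561, so a^2 = (1 + tr M)/4 = 20736/28561 and a = ±144/169. Taking a = 144/169: M21 - M12 = 34560/28561, M13 - M31 = 34560/28561, M32 - M23 = 14400/28561, giving b12 = -60/169, b13 = 60/169, b23 = -25/169, i.e. R = 144/169 - 60/169*e12 + 60/169*e13 - 25/169*e23.
Its e13 coefficient is already positive.
Answer: 144/169 - 60/169*e12 + 60/169*e13 - 25/169*e23. Sheet selection: the two-to-one cover makes ±R indistinguishable at the matrix level (trace 54383/28561), so uniqueness comes from the required sign on e13.


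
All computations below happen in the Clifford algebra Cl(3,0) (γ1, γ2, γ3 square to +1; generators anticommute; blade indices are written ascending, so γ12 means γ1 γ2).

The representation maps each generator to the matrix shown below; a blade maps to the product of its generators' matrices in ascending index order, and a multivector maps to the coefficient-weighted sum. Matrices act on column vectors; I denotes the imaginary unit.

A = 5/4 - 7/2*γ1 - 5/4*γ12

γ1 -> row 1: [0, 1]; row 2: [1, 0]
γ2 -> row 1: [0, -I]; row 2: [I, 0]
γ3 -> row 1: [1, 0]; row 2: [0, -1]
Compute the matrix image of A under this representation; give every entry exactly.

Bivector images (products of the table entries): rho(γ12) = rho(γ1)rho(γ2) = row 1: [I, 0]; row 2: [0, -I].
M = (5/4)*1 + (-7/2)*rho(γ1) + (-5/4)*rho(γ12), summed entrywise (1 is the identity matrix):
Answer: row 1: [5/4 - 5*I/4, -7/2]; row 2: [-7/2, 5/4 + 5*I/4]


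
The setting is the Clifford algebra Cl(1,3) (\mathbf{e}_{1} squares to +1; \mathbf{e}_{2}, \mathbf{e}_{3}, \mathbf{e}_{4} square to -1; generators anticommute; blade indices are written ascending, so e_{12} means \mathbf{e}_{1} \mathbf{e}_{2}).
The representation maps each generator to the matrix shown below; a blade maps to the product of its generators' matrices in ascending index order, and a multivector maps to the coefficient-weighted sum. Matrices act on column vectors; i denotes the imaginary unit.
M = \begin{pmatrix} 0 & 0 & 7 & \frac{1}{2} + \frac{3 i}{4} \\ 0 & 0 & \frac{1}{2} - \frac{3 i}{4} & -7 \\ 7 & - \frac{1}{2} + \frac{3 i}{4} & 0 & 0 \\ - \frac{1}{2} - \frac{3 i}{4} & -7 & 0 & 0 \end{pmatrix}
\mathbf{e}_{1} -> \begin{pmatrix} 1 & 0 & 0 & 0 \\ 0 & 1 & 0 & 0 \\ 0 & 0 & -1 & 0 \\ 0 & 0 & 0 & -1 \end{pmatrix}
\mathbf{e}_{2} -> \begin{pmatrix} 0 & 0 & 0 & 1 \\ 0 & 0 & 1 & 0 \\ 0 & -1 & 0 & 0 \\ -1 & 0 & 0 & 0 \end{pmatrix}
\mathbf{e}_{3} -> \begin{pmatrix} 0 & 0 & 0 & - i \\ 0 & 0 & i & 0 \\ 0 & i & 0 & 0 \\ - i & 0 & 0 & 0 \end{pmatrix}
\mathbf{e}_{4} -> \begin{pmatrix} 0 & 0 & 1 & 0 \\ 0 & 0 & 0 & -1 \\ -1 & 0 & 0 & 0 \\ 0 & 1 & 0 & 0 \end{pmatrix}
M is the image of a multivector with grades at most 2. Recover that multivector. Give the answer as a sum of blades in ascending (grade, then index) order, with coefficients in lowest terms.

Method: the blade images are trace-orthogonal — tr(rho(e_A) rho(e_B)^-1) = 4 if A = B and 0 otherwise — and rho(e_A)^-1 = (e_A)^2 * rho(e_A) with (e_A)^2 = +1 or -1, so the coefficient of e_A in the preimage is (e_A)^2 * tr(M rho(e_A))/4.
Nonzero projections over blades of grade <= 2: e_{2}: (e_{2})^2 = -1, tr(M rho(e_{2})) = -2, coefficient \frac{1}{2}; e_{13}: (e_{13})^2 = +1, tr(M rho(e_{13})) = -3, coefficient -\frac{3}{4}; e_{14}: (e_{14})^2 = +1, tr(M rho(e_{14})) = 28, coefficient 7. Every other blade of grade <= 2 projects to 0.
Answer: \frac{1}{2} e_{2} - \frac{3}{4} e_{13} + 7 e_{14}


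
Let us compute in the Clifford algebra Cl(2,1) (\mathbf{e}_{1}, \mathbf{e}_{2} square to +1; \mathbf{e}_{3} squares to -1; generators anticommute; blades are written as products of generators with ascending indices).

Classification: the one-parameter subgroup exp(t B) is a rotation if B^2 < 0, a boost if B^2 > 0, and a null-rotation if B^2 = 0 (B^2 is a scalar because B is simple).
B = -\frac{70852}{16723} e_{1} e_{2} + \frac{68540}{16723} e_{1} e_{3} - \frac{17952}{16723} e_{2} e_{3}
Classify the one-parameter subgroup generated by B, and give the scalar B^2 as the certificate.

B^2 term by term: the squares give (-\frac{70852}{16723})^2*(e_{1} e_{2})^2 + (\frac{68540}{16723})^2*(e_{1} e_{3})^2 + (-\frac{17952}{16723})^2*(e_{2} e_{3})^2 = \frac{5020005904}{279658729}*(-1) + \frac{4697731600}{279658729}*(+1) + \frac{322274304}{279658729}*(+1) = 0 (each basis 2-blade squares to minus the product of its generators' squares); cross terms between blades sharing an index anticommute and cancel. So B^2 = 0.
Answer: null-rotation, certificate B^2 = 0. Certificate logic: 0 is a conjugation-invariant scalar, so its sign fixes rotation versus boost versus null-rotation outright.


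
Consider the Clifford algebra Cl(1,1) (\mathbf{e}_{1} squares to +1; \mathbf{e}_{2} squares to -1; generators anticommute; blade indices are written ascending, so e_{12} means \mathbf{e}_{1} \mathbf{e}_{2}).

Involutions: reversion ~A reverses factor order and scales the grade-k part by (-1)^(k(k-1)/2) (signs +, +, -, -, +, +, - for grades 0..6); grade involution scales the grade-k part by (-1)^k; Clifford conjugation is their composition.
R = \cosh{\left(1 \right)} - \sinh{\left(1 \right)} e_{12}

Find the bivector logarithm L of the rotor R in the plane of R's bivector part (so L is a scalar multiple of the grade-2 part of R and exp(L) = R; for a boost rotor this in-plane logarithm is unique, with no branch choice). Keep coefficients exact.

The scalar part of R is \cosh{\left(1 \right)}, which determines |rapidity| via cosh; the sign lives in the bivector part, and pairing them (bivector part over sinh of the rapidity = the plane) gives the unique in-plane L = rapidity * plane.
Concretely: cosh(rapidity) = \cosh{\left(1 \right)} gives rapidity = ±1, and since rapidity/sinh(rapidity) is even the sign is immaterial: L = (rapidity/sinh(rapidity)) * <R>_2 = (\frac{1}{\sinh{\left(1 \right)}}) * <R>_2.
Answer: -e_{12}


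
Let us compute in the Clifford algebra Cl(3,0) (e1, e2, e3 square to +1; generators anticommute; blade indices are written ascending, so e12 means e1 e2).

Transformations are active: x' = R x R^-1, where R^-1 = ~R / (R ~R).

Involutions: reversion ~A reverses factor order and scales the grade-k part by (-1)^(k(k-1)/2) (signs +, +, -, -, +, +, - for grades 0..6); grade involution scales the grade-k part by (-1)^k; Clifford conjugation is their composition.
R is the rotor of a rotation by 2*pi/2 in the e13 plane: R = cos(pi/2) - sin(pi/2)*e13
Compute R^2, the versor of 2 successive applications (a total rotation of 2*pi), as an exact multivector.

Half-angle bookkeeping: 2 applications in e13 add up to rotor phase 2*pi/2 = pi, so R^2 = cos(pi) - sin(pi)*e13.
cos(pi) = -1 and sin(pi) = 0, so R^2 = -1. The total rotation 2*pi is 1 full turn, so every vector returns to itself, yet the rotor is -1, on the OTHER sheet of the double cover (an odd number of 2*pi turns).
Answer: -1


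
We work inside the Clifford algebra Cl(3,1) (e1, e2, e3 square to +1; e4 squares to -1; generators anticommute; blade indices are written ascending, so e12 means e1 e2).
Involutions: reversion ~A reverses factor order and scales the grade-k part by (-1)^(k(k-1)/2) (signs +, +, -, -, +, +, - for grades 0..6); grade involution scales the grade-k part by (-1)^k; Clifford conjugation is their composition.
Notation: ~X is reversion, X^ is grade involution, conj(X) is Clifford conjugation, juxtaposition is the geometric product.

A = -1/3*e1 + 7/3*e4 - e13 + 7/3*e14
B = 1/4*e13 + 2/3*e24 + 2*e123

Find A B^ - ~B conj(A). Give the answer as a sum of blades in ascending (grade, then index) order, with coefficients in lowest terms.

first term: 1/4 + 32/9*e2 - 1/12*e3 + 14/9*e12 + 2/3*e23 + 7/12*e34 - 2/9*e124 + 7/12*e134 + 14/3*e234 + 16/3*e1234
second term: 1/4 - 32/9*e2 + 1/12*e3 - 14/9*e12 - 2/3*e23 - 7/12*e34 - 2/9*e124 + 7/12*e134 + 14/3*e234 + 16/3*e1234
Answer: 64/9*e2 - 1/6*e3 + 28/9*e12 + 4/3*e23 + 7/6*e34


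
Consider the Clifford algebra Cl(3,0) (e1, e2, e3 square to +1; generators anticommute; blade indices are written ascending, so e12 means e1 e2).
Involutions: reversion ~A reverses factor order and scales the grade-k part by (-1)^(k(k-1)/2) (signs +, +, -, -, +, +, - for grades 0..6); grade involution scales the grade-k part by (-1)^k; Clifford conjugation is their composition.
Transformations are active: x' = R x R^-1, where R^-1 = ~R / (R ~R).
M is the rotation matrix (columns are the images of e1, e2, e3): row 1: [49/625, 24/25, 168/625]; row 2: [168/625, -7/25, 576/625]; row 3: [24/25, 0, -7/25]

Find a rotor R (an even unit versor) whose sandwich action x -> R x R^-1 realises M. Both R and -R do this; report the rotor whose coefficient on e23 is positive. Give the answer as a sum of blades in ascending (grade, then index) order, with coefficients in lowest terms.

Method: write R = a + b12*e12 + b13*e13 + b23*e23 with a^2 + b12^2 + b13^2 + b23^2 = 1 (so R^-1 = ~R). Expanding the columns R e_j ~R gives tr M = 4a^2 - 1 and, from the antisymmetric part, M21 - M12 = -4a*b12, M13 - M31 = 4a*b13, M32 - M23 = -4a*b23.
Here tr M = -301/625, so a^2 = (1 + tr M)/4 = 81/625 and a = ±9/25. Taking a = 9/25: M21 - M12 = -432/625, M13 - M31 = -432/625, M32 - M23 = -576/625, giving b12 = 12/25, b13 = -12/25, b23 = 16/25, i.e. R = 9/25 + 12/25*e12 - 12/25*e13 + 16/25*e23.
Its e23 coefficient is already positive.
Answer: 9/25 + 12/25*e12 - 12/25*e13 + 16/25*e23. Recall the cover is two-to-one: with M of trace -301/625, both preimages act alike, and the stated e23 sign chooses the sheet.


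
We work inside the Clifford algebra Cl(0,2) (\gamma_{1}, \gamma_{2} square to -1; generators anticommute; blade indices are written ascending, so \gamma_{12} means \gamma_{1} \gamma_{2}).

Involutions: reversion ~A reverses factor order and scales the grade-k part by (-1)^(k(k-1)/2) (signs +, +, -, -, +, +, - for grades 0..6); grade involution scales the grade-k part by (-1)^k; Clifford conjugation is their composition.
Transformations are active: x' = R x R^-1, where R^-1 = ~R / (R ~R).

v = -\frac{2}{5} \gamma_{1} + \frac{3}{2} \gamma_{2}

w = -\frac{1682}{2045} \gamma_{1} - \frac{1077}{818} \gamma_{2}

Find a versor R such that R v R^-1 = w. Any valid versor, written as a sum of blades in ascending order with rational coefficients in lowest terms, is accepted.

Key observation: q(v) = q(w) = -\frac{241}{100} (sandwiches preserve the norm), so R = v + w = -\frac{500}{409} \gamma_{1} + \frac{75}{409} \gamma_{2} works whenever it is invertible — the component of v along it is kept and (v - w)/2 reverses, sending v to w.
Answer: -\frac{500}{409} \gamma_{1} + \frac{75}{409} \gamma_{2}


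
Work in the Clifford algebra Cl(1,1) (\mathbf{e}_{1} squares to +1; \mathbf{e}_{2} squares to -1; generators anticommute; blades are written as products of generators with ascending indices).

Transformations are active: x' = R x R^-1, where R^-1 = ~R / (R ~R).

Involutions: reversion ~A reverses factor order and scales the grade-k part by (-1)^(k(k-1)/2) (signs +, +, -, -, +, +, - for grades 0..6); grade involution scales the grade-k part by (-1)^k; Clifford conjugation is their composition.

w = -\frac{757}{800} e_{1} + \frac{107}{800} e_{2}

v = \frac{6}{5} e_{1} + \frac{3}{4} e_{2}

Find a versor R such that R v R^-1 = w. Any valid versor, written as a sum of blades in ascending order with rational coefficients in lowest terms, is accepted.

Sketch: the shared square \frac{351}{400} makes R = v + w = \frac{203}{800} e_{1} + \frac{707}{800} e_{2} the natural versor; its sandwich fixes that direction, negates (v - w)/2, and sends v to w.
Answer: \frac{203}{800} e_{1} + \frac{707}{800} e_{2}


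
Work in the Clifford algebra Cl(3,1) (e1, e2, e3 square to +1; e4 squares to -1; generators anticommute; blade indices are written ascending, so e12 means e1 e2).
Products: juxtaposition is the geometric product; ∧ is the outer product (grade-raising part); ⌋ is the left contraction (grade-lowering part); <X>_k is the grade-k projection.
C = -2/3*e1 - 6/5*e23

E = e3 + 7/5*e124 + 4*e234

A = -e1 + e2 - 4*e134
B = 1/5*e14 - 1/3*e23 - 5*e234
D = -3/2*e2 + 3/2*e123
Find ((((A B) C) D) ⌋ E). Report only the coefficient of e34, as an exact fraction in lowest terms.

step 1: 7/15*e3 - 1/5*e4 + 20*e12 - 5*e34 + 1/3*e123 - 23/15*e124 + 5*e1234
step 2: 2/5*e1 + 1042/75*e2 - 1066/45*e13 + 88/15*e14 - 2/9*e23 - 224/45*e24 + 388/75*e134 + 268/75*e234
step 3: -521/25 + 1/3*e1 - 533/15*e2 - 1/3*e3 - 112/15*e4 - 3/5*e12 - 521/25*e13 + 134/25*e14 + 3/5*e23 - 194/25*e24 - 134/25*e34 - 533/15*e123 + 44/5*e124 - 112/15*e134 - 44/5*e234 - 194/25*e1234
step 4: -1741/75 - 1358/125*e1 - 3618/125*e2 + 51/5*e3 - 39/25*e4 + 784/75*e12 + 3731/75*e14 + 448/15*e23 + 9/5*e24 - 2132/15*e34 - 3647/125*e124 - 2084/25*e234
Answer: -2132/15


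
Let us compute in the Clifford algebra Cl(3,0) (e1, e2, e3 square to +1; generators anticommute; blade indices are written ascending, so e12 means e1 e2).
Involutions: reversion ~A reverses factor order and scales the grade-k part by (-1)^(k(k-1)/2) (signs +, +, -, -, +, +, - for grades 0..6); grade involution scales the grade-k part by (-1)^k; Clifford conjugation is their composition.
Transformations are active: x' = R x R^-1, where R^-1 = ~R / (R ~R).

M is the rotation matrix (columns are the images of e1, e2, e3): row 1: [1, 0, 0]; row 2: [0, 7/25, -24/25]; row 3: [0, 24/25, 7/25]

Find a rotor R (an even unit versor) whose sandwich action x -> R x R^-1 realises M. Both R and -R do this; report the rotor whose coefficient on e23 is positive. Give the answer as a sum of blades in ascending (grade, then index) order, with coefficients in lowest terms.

Method: write R = a + b12*e12 + b13*e13 + b23*e23 with a^2 + b12^2 + b13^2 + b23^2 = 1 (so R^-1 = ~R). Expanding the columns R e_j ~R gives tr M = 4a^2 - 1 and, from the antisymmetric part, M21 - M12 = -4a*b12, M13 - M31 = 4a*b13, M32 - M23 = -4a*b23.
Here tr M = 39/25, so a^2 = (1 + tr M)/4 = 16/25 and a = ±4/5. Taking a = 4/5: M21 - M12 = 0, M13 - M31 = 0, M32 - M23 = 48/25, giving b12 = 0, b13 = 0, b23 = -3/5, i.e. R = 4/5 - 3/5*e23.
Its e23 coefficient is negative, so report the other preimage -R.
Answer: -4/5 + 3/5*e23. Recall the cover is two-to-one: with M of trace 39/25, both preimages act alike, and the stated e23 sign chooses the sheet.


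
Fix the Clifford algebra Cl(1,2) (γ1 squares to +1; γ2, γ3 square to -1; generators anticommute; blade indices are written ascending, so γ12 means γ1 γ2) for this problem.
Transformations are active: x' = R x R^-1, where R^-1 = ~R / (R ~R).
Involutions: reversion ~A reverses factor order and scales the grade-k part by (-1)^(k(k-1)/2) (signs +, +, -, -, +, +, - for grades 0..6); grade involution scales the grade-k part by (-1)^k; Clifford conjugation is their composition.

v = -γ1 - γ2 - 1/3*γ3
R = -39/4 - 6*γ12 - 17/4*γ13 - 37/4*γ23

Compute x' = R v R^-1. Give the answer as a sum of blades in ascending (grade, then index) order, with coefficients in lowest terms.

~R = -39/4 + 6*γ12 + 17/4*γ13 + 37/4*γ23, and R ~R = 2025/16, so R^-1 = ~R / (2025/16).
R v = 7/3*γ1 + 2/3*γ2 + 33/4*γ3 + 7*γ123
Answer: -31/81*γ1 + 173/405*γ2 - 37/135*γ3


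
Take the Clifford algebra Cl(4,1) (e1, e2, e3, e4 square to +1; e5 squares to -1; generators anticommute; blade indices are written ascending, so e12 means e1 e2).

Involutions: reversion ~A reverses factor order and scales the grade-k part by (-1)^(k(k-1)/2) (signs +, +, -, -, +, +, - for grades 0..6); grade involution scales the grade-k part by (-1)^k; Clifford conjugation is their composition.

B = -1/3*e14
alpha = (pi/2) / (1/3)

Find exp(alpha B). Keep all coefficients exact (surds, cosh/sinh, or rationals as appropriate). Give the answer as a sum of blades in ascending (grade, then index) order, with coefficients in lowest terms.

B^2 = (-1/3)^2*(e14)^2 = 1/9*(-1) = -1/9 (a basis 2-blade squares to minus the product of its generators' squares).
B^2 = -1/9 — the negative square puts this in the circular regime; l = 1/3, alpha*l = pi/2, so exp(alpha B) = cos(pi/2) + (sin(pi/2)/(1/3))*B = 0 + (3)*B.
Answer: -e14


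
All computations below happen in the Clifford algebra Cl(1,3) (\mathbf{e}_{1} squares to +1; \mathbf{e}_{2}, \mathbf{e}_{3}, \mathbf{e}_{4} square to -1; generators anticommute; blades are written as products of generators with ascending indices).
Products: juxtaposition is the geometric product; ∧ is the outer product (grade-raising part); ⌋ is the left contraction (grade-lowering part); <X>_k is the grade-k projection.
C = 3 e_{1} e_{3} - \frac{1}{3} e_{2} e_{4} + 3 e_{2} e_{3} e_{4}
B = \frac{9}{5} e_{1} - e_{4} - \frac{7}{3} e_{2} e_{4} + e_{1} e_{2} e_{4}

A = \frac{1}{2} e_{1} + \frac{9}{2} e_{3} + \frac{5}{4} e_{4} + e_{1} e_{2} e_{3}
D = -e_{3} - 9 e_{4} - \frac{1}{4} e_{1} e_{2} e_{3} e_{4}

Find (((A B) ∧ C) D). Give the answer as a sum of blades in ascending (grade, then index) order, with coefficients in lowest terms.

step 1: \frac{43}{20} - \frac{35}{12} e_{2} - \frac{5}{4} e_{1} e_{2} - \frac{81}{10} e_{1} e_{3} - \frac{11}{4} e_{1} e_{4} + \frac{9}{5} e_{2} e_{3} + \frac{1}{2} e_{2} e_{4} - \frac{7}{2} e_{3} e_{4} - \frac{7}{6} e_{1} e_{2} e_{4} - \frac{7}{3} e_{1} e_{3} e_{4} + \frac{21}{2} e_{2} e_{3} e_{4} + \frac{7}{2} e_{1} e_{2} e_{3} e_{4}
step 2: \frac{129}{20} e_{1} e_{3} - \frac{43}{60} e_{2} e_{4} + \frac{35}{4} e_{1} e_{2} e_{3} + \frac{129}{20} e_{2} e_{3} e_{4} - \frac{21}{5} e_{1} e_{2} e_{3} e_{4}
step 3: -\frac{21}{20} + \frac{129}{16} e_{1} - \frac{129}{20} e_{2} + \frac{35}{16} e_{4} + \frac{35}{4} e_{1} e_{2} + \frac{43}{240} e_{1} e_{3} + \frac{1161}{20} e_{2} e_{3} - \frac{387}{80} e_{2} e_{4} - \frac{189}{5} e_{1} e_{2} e_{3} + \frac{21}{5} e_{1} e_{2} e_{4} - \frac{1161}{20} e_{1} e_{3} e_{4} - \frac{43}{60} e_{2} e_{3} e_{4} - \frac{315}{4} e_{1} e_{2} e_{3} e_{4}
Answer: -\frac{21}{20} + \frac{129}{16} e_{1} - \frac{129}{20} e_{2} + \frac{35}{16} e_{4} + \frac{35}{4} e_{1} e_{2} + \frac{43}{240} e_{1} e_{3} + \frac{1161}{20} e_{2} e_{3} - \frac{387}{80} e_{2} e_{4} - \frac{189}{5} e_{1} e_{2} e_{3} + \frac{21}{5} e_{1} e_{2} e_{4} - \frac{1161}{20} e_{1} e_{3} e_{4} - \frac{43}{60} e_{2} e_{3} e_{4} - \frac{315}{4} e_{1} e_{2} e_{3} e_{4}


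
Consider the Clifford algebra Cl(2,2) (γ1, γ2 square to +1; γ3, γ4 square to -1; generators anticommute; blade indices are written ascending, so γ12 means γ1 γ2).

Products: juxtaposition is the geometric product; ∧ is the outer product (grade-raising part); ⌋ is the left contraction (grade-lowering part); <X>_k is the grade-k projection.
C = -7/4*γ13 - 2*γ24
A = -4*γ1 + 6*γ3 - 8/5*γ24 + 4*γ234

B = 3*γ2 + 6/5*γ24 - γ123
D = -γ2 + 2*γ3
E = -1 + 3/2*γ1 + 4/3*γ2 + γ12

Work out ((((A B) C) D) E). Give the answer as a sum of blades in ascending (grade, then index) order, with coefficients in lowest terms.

step 1: -48/25 - 24/5*γ3 + 24/5*γ4 - 6*γ12 + 4*γ14 - 14*γ23 + 12*γ34 - 24/5*γ124 + 8/5*γ134 - 36/5*γ234
step 2: 18*γ1 - 48/5*γ2 - 72/5*γ3 - 14/5*γ4 - 65/2*γ12 + 84/25*γ13 - 9*γ14 + 27/2*γ23 + 96/25*γ24 - 35*γ34 + 16/5*γ123 - 63/5*γ124 - 42/5*γ134 - 18*γ234
step 3: 192/5 + 1289/50*γ1 - 27*γ2 + 27/2*γ3 - 1654/25*γ4 - 122/5*γ12 + 196/5*γ13 - 147/5*γ14 - 168/5*γ23 - 194/5*γ24 + 118/5*γ34 - 1541/25*γ123 - 9*γ124 + 18*γ134 + 683/25*γ234 + 168/5*γ1234
step 4: -1133/100 + 3943/150*γ1 + 7029/50*γ2 + 1707/50*γ3 + 25649/150*γ4 + 20651/150*γ12 + 16901/300*γ13 + 4486/25*γ14 - 1883/50*γ23 + 12617/150*γ24 + 467/75*γ34 - 4129/150*γ123 - 1904/25*γ124 + 872/25*γ134 - 2119/75*γ234 - 1349/50*γ1234
Answer: -1133/100 + 3943/150*γ1 + 7029/50*γ2 + 1707/50*γ3 + 25649/150*γ4 + 20651/150*γ12 + 16901/300*γ13 + 4486/25*γ14 - 1883/50*γ23 + 12617/150*γ24 + 467/75*γ34 - 4129/150*γ123 - 1904/25*γ124 + 872/25*γ134 - 2119/75*γ234 - 1349/50*γ1234


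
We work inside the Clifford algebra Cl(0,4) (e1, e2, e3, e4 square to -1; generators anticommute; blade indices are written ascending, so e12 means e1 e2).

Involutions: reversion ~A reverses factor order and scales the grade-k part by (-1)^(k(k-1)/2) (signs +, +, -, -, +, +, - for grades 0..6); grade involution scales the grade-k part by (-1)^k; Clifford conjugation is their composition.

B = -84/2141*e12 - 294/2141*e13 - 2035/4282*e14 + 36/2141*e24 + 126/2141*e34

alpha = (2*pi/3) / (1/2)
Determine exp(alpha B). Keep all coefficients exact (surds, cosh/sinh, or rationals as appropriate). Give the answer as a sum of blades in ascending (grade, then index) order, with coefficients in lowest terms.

B^2 term by term: the squares give (-84/2141)^2*(e12)^2 + (-294/2141)^2*(e13)^2 + (-2035/4282)^2*(e14)^2 + (36/2141)^2*(e24)^2 + (126/2141)^2*(e34)^2 = 7056/4583881*(-1) + 86436/4583881*(-1) + 4141225/18335524*(-1) + 1296/4583881*(-1) + 15876/4583881*(-1) = -1/4 (each basis 2-blade squares to minus the product of its generators' squares); cross terms between blades sharing an index anticommute and cancel; the commuting (index-disjoint) pairs give grade-4 terms 2*c*c'*(blade product), which cancel blade by blade — e1234: -21168/4583881 + 21168/4583881 = 0 — confirming B is simple. So B^2 = -1/4.
B^2 = -1/4 — the negative square puts this in the circular regime; l = 1/2, alpha*l = 2*pi/3, so exp(alpha B) = cos(2*pi/3) + (sin(2*pi/3)/(1/2))*B = -1/2 + (sqrt(3))*B.
Answer: -1/2 - 84*sqrt(3)/2141*e12 - 294*sqrt(3)/2141*e13 - 2035*sqrt(3)/4282*e14 + 36*sqrt(3)/2141*e24 + 126*sqrt(3)/2141*e34


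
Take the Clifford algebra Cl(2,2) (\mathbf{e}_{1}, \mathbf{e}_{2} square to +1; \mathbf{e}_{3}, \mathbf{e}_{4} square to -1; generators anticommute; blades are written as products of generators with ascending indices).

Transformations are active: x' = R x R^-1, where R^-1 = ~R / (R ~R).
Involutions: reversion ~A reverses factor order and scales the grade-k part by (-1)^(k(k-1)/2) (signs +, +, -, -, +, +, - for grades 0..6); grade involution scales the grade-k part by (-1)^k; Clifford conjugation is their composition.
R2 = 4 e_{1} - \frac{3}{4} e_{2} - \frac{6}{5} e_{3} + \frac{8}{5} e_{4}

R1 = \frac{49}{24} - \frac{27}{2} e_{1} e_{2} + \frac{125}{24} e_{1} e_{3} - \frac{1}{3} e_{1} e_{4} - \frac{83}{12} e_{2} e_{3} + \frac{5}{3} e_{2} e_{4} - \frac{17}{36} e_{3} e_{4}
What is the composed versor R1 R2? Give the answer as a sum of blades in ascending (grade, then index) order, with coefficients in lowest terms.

Distribute over the terms of R2 (each basis-blade product reordered to ascending indices, repeated generators contracted through their squares):
R1 (4 e_{1}) = \frac{49}{6} e_{1} + 54 e_{2} - \frac{125}{6} e_{3} + \frac{4}{3} e_{4} - \frac{83}{3} e_{1} e_{2} e_{3} + \frac{20}{3} e_{1} e_{2} e_{4} - \frac{17}{9} e_{1} e_{3} e_{4}
R1 (-\frac{3}{4} e_{2}) = \frac{81}{8} e_{1} - \frac{49}{32} e_{2} - \frac{83}{16} e_{3} + \frac{5}{4} e_{4} + \frac{125}{32} e_{1} e_{2} e_{3} - \frac{1}{4} e_{1} e_{2} e_{4} + \frac{17}{48} e_{2} e_{3} e_{4}
R1 (-\frac{6}{5} e_{3}) = \frac{25}{4} e_{1} - \frac{83}{10} e_{2} - \frac{49}{20} e_{3} + \frac{17}{30} e_{4} + \frac{81}{5} e_{1} e_{2} e_{3} - \frac{2}{5} e_{1} e_{3} e_{4} + 2 e_{2} e_{3} e_{4}
R1 (\frac{8}{5} e_{4}) = \frac{8}{15} e_{1} - \frac{8}{3} e_{2} + \frac{34}{45} e_{3} + \frac{49}{15} e_{4} - \frac{108}{5} e_{1} e_{2} e_{4} + \frac{25}{3} e_{1} e_{3} e_{4} - \frac{166}{15} e_{2} e_{3} e_{4}
Summing the partial products and collecting blades:
Answer: \frac{1003}{40} e_{1} + \frac{19921}{480} e_{2} - \frac{3991}{144} e_{3} + \frac{77}{12} e_{4} - \frac{3629}{480} e_{1} e_{2} e_{3} - \frac{911}{60} e_{1} e_{2} e_{4} + \frac{272}{45} e_{1} e_{3} e_{4} - \frac{697}{80} e_{2} e_{3} e_{4}


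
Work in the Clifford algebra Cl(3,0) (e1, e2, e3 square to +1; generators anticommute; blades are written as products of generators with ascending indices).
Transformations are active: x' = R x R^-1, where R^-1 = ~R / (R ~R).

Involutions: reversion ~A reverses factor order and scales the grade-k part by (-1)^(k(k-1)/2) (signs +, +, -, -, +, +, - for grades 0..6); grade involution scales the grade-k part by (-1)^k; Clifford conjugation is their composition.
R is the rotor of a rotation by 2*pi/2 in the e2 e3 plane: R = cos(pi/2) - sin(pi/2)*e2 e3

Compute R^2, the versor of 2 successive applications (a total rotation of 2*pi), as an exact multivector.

The rotor phase is half the rotation angle and phases add under composition, so 2 steps in the e2 e3 plane accumulate phase 2*(pi/2) = pi: R^2 = cos(pi) - sin(pi)*e2 e3.
cos(pi) = -1 and sin(pi) = 0, so R^2 = -1. The total rotation 2*pi is 1 full turn, so every vector returns to itself, yet the rotor is -1, on the OTHER sheet of the double cover (an odd number of 2*pi turns).
Answer: -1


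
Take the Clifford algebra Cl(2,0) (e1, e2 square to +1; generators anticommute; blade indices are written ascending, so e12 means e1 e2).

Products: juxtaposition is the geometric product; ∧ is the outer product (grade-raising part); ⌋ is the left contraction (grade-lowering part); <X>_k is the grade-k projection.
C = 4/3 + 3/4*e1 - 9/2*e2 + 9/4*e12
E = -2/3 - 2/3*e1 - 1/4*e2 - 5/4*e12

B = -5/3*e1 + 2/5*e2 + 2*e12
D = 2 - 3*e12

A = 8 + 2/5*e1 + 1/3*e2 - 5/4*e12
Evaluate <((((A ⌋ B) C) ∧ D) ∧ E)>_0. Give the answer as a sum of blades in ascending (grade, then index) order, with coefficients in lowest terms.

step 1: 59/30 - 14*e1 + 4*e2 + 16*e12
step 2: -5569/90 - 11783/120*e1 - 2821/60*e2 + 10291/120*e12
step 3: -5569/45 - 11783/60*e1 - 2821/30*e2 + 7143/20*e12
step 4: 11138/135 + 11525/54*e1 + 16853/180*e2 - 69839/720*e12
step 5: 11138/135
Answer: 11138/135


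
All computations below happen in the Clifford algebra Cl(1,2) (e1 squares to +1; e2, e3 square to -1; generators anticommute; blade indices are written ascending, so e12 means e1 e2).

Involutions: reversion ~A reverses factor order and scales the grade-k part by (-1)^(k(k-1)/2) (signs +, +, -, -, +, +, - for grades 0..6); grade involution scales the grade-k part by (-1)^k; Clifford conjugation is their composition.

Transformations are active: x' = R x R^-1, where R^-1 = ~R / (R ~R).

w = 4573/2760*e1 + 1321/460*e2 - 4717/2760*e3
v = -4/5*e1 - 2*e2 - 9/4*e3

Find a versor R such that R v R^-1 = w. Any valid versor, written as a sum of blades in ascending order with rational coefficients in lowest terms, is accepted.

Why this works: both vectors square to -3369/400, so q(v) = q(w) and R = v + w = 473/552*e1 + 401/460*e2 - 10927/2760*e3 carries v to w — its own direction survives, the complement (v - w)/2 flips.
Answer: 473/552*e1 + 401/460*e2 - 10927/2760*e3
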